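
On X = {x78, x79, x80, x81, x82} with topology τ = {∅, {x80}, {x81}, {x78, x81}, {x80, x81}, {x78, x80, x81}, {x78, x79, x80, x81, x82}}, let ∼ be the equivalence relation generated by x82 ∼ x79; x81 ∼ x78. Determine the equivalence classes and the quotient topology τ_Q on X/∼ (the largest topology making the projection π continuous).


X/∼ = {[x78=x81], [x79=x82], [x80]}; |τ_Q| = 5.

Equivalence classes: [x78=x81], [x79=x82], [x80].
Quotient map π: X → X/∼ sends x78 ↦ [x78=x81], x79 ↦ [x79=x82], x80 ↦ [x80], x81 ↦ [x78=x81], x82 ↦ [x79=x82].
For each subset V ⊆ X/∼, compute π^{-1}(V) ⊆ X and check whether π^{-1}(V) ∈ τ. V is open in τ_Q iff π^{-1}(V) ∈ τ.
  V = {}: π^{-1}(V) = ∅ ∈ τ ✓.
  V = {[x78=x81]}: π^{-1}(V) = {x78, x81} ∈ τ ✓.
  V = {[x79=x82]}: π^{-1}(V) = {x79, x82} ∉ τ ✗.
  V = {[x78=x81], [x79=x82]}: π^{-1}(V) = {x78, x79, x81, x82} ∉ τ ✗.
  V = {[x80]}: π^{-1}(V) = {x80} ∈ τ ✓.
  V = {[x78=x81], [x80]}: π^{-1}(V) = {x78, x80, x81} ∈ τ ✓.
  V = {[x79=x82], [x80]}: π^{-1}(V) = {x79, x80, x82} ∉ τ ✗.
  V = {[x78=x81], [x79=x82], [x80]}: π^{-1}(V) = {x78, x79, x80, x81, x82} ∈ τ ✓.
Open sets in the quotient: τ_Q = {{}, {[x78=x81]}, {[x80]}, {[x78=x81], [x80]}, {[x78=x81], [x79=x82], [x80]}} (5 elements).


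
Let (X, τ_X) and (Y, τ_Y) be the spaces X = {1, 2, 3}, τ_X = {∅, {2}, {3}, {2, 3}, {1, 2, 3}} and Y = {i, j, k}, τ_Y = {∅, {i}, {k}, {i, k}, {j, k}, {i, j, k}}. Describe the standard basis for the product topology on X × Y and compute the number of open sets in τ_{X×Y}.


Basis B = {∅ × ∅, {2} × {i}, {2} × {k}, {3} × {i}, {3} × {k}, {2} × {i, k}, {2, 3} × {i}, {2} × {j, k}, {2, 3} × {k}, {3} × {i, k}, {3} × {j, k}, {1, 2, 3} × {i}, {1, 2, 3} × {k}, {2} × {i, j, k}, {3} × {i, j, k}, {2, 3} × {i, k}, {2, 3} × {j, k}, {1, 2, 3} × {i, k}, {1, 2, 3} × {j, k}, {2, 3} × {i, j, k}, {1, 2, 3} × {i, j, k}}; |τ_{X×Y}| = 70.

Enumerate products U × V with U ∈ τ_X, V ∈ τ_Y (deduplicated):
  ∅ × ∅ = {} (∅)
  {2} × {i} = {(2,i)}
  {2} × {k} = {(2,k)}
  {3} × {i} = {(3,i)}
  {3} × {k} = {(3,k)}
  {2} × {i, k} = {(2,i), (2,k)}
  {2, 3} × {i} = {(2,i), (3,i)}
  {2} × {j, k} = {(2,j), (2,k)}
  {2, 3} × {k} = {(2,k), (3,k)}
  {3} × {i, k} = {(3,i), (3,k)}
  {3} × {j, k} = {(3,j), (3,k)}
  {1, 2, 3} × {i} = {(1,i), (2,i), (3,i)}
  {1, 2, 3} × {k} = {(1,k), (2,k), (3,k)}
  {2} × {i, j, k} = {(2,i), (2,j), (2,k)}
  {3} × {i, j, k} = {(3,i), (3,j), (3,k)}
  {2, 3} × {i, k} = {(2,i), (2,k), (3,i), (3,k)}
  {2, 3} × {j, k} = {(2,j), (2,k), (3,j), (3,k)}
  {1, 2, 3} × {i, k} = {(1,i), (1,k), (2,i), (2,k), (3,i), (3,k)}
  {1, 2, 3} × {j, k} = {(1,j), (1,k), (2,j), (2,k), (3,j), (3,k)}
  {2, 3} × {i, j, k} = {(2,i), (2,j), (2,k), (3,i), (3,j), (3,k)}
  {1, 2, 3} × {i, j, k} = {(1,i), (1,j), (1,k), (2,i), (2,j), (2,k), (3,i), (3,j), (3,k)}
These 21 distinct sets form the basis B.
Close under arbitrary unions to get τ_{X×Y}; counting gives |τ_{X×Y}| = 70.


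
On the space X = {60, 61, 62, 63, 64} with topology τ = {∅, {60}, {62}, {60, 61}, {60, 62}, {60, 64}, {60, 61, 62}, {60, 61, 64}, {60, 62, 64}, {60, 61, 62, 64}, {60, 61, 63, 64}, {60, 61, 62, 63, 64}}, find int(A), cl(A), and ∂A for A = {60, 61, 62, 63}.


int(A) = {60, 61, 62}, cl(A) = {60, 61, 62, 63, 64}, ∂A = {63, 64}.

Closed sets in (X, τ) are complements of opens:
  closed(X, τ) = {∅, {62}, {63}, {61, 63}, {62, 63}, {63, 64}, {61, 62, 63}, {61, 63, 64}, {62, 63, 64}, {60, 61, 63, 64}, {61, 62, 63, 64}, {60, 61, 62, 63, 64}}.
int(A) = ⋃ {U ∈ τ : U ⊆ A}. Opens contained in A: ∅, {60}, {62}, {60, 61}, {60, 62}, {60, 61, 62}.
Taking the union of these: int(A) = {60, 61, 62}.
cl(A) = ⋂ {C closed : A ⊆ C}. Closed sets containing A: {60, 61, 62, 63, 64}.
Intersecting these: cl(A) = {60, 61, 62, 63, 64}.
∂A = cl(A) ∖ int(A) = {60, 61, 62, 63, 64} ∖ {60, 61, 62} = {63, 64}.


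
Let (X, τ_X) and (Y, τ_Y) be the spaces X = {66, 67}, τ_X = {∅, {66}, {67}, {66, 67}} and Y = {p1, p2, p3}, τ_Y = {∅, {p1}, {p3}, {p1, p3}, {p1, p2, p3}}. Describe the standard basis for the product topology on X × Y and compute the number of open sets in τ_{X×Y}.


Basis B = {∅ × ∅, {66} × {p1}, {66} × {p3}, {67} × {p1}, {67} × {p3}, {66} × {p1, p3}, {66, 67} × {p1}, {66, 67} × {p3}, {67} × {p1, p3}, {66} × {p1, p2, p3}, {67} × {p1, p2, p3}, {66, 67} × {p1, p3}, {66, 67} × {p1, p2, p3}}; |τ_{X×Y}| = 25.

Enumerate products U × V with U ∈ τ_X, V ∈ τ_Y (deduplicated):
  ∅ × ∅ = {} (∅)
  {66} × {p1} = {(66,p1)}
  {66} × {p3} = {(66,p3)}
  {67} × {p1} = {(67,p1)}
  {67} × {p3} = {(67,p3)}
  {66} × {p1, p3} = {(66,p1), (66,p3)}
  {66, 67} × {p1} = {(66,p1), (67,p1)}
  {66, 67} × {p3} = {(66,p3), (67,p3)}
  {67} × {p1, p3} = {(67,p1), (67,p3)}
  {66} × {p1, p2, p3} = {(66,p1), (66,p2), (66,p3)}
  {67} × {p1, p2, p3} = {(67,p1), (67,p2), (67,p3)}
  {66, 67} × {p1, p3} = {(66,p1), (66,p3), (67,p1), (67,p3)}
  {66, 67} × {p1, p2, p3} = {(66,p1), (66,p2), (66,p3), (67,p1), (67,p2), (67,p3)}
These 13 distinct sets form the basis B.
Close under arbitrary unions to get τ_{X×Y}; counting gives |τ_{X×Y}| = 25.


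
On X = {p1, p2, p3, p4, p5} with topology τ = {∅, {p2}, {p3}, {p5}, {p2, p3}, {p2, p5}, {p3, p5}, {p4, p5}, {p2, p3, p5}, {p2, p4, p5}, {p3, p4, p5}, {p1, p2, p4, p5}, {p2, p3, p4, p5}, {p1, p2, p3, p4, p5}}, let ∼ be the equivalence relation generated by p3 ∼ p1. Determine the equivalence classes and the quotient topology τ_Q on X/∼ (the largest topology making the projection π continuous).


X/∼ = {[p1=p3], [p2], [p4], [p5]}; |τ_Q| = 7.

Equivalence classes: [p1=p3], [p2], [p4], [p5].
Quotient map π: X → X/∼ sends p1 ↦ [p1=p3], p2 ↦ [p2], p3 ↦ [p1=p3], p4 ↦ [p4], p5 ↦ [p5].
For each subset V ⊆ X/∼, compute π^{-1}(V) ⊆ X and check whether π^{-1}(V) ∈ τ. V is open in τ_Q iff π^{-1}(V) ∈ τ.
  V = {}: π^{-1}(V) = ∅ ∈ τ ✓.
  V = {[p1=p3]}: π^{-1}(V) = {p1, p3} ∉ τ ✗.
  V = {[p2]}: π^{-1}(V) = {p2} ∈ τ ✓.
  V = {[p1=p3], [p2]}: π^{-1}(V) = {p1, p2, p3} ∉ τ ✗.
  V = {[p4]}: π^{-1}(V) = {p4} ∉ τ ✗.
  V = {[p1=p3], [p4]}: π^{-1}(V) = {p1, p3, p4} ∉ τ ✗.
  V = {[p2], [p4]}: π^{-1}(V) = {p2, p4} ∉ τ ✗.
  V = {[p1=p3], [p2], [p4]}: π^{-1}(V) = {p1, p2, p3, p4} ∉ τ ✗.
  V = {[p5]}: π^{-1}(V) = {p5} ∈ τ ✓.
  V = {[p1=p3], [p5]}: π^{-1}(V) = {p1, p3, p5} ∉ τ ✗.
  V = {[p2], [p5]}: π^{-1}(V) = {p2, p5} ∈ τ ✓.
  V = {[p1=p3], [p2], [p5]}: π^{-1}(V) = {p1, p2, p3, p5} ∉ τ ✗.
  V = {[p4], [p5]}: π^{-1}(V) = {p4, p5} ∈ τ ✓.
  V = {[p1=p3], [p4], [p5]}: π^{-1}(V) = {p1, p3, p4, p5} ∉ τ ✗.
  V = {[p2], [p4], [p5]}: π^{-1}(V) = {p2, p4, p5} ∈ τ ✓.
  V = {[p1=p3], [p2], [p4], [p5]}: π^{-1}(V) = {p1, p2, p3, p4, p5} ∈ τ ✓.
Open sets in the quotient: τ_Q = {{}, {[p2]}, {[p5]}, {[p2], [p5]}, {[p4], [p5]}, {[p2], [p4], [p5]}, {[p1=p3], [p2], [p4], [p5]}} (7 elements).


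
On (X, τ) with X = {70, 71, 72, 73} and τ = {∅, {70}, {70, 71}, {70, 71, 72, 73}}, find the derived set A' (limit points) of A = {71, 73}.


A' = {72, 73}

For each x ∈ X, list the open sets U ∈ τ with x ∈ U, then check whether U ∩ (A ∖ {x}) ≠ ∅ for every such U.
  x = 70: open {70} ∋ x has {70} ∩ (A ∖ {70}) = ∅, so x is NOT a limit point.
  x = 71: open {70, 71} ∋ x has {70, 71} ∩ (A ∖ {71}) = ∅, so x is NOT a limit point.
  x = 72: opens ∋ x are {70, 71, 72, 73}; each meets A ∖ {72}, so x IS a limit point.
  x = 73: opens ∋ x are {70, 71, 72, 73}; each meets A ∖ {73}, so x IS a limit point.
Collecting: A' = {72, 73}.


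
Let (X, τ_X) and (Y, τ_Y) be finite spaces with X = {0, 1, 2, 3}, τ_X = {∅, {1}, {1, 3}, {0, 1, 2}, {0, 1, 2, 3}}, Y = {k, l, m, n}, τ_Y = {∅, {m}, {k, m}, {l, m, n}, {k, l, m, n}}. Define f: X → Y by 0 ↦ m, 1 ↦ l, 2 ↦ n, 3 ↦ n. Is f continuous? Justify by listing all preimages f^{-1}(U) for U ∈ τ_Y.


f is NOT continuous.

Compute f^{-1}(U) for each U ∈ τ_Y:
  U = ∅: f^{-1}(U) = ∅ ∈ τ_X ✓.
  U = {m}: f^{-1}(U) = {0} ∉ τ_X ✗.
  U = {k, m}: f^{-1}(U) = {0} ∉ τ_X ✗.
  U = {l, m, n}: f^{-1}(U) = {0, 1, 2, 3} ∈ τ_X ✓.
  U = {k, l, m, n}: f^{-1}(U) = {0, 1, 2, 3} ∈ τ_X ✓.
Found U = {m} with f^{-1}(U) = {0} not in τ_X. Therefore f is NOT continuous.


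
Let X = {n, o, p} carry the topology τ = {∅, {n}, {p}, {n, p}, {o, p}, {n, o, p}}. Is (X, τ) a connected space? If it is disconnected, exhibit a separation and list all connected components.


(X, τ) is disconnected; components = [{n}, {o, p}].

Find clopen sets (U ∈ τ with X ∖ U ∈ τ):
  U = ∅, X ∖ U = {n, o, p} — both open, so U is clopen.
  U = {n}, X ∖ U = {o, p} — both open, so U is clopen.
  U = {o, p}, X ∖ U = {n} — both open, so U is clopen.
  U = {n, o, p}, X ∖ U = ∅ — both open, so U is clopen.
Nontrivial clopen(s) exist: e.g. {n}. So (X, τ) is disconnected.
Compute connected components by grouping points that agree on all clopens:
  component: {n}
  component: {o, p}


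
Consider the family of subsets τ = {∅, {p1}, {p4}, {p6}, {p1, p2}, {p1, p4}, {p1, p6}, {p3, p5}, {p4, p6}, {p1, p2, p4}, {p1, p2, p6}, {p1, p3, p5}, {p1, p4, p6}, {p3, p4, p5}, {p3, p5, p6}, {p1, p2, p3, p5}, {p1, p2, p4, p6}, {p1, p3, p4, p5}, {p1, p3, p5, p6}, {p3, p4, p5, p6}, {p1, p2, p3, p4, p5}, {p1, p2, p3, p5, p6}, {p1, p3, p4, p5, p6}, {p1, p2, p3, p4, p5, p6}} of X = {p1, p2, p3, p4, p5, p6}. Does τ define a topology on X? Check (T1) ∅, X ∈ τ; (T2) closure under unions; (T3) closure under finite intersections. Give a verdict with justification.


τ IS a topology on X.

Axiom (T1): ∅ ∈ τ? Yes; X ∈ τ? Yes.
Axiom (T2/T3): check pairwise unions and intersections of members of τ.
All pairwise intersections and unions checked — each lies in τ. Therefore τ satisfies (T1), (T2), (T3): it IS a topology on X.


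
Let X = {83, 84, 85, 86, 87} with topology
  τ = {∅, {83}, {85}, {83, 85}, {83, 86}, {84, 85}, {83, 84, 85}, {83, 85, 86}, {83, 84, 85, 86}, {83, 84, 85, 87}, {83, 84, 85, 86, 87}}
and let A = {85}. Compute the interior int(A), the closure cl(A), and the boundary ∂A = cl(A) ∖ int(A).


int(A) = {85}, cl(A) = {84, 85, 87}, ∂A = {84, 87}.

Closed sets in (X, τ) are complements of opens:
  closed(X, τ) = {∅, {86}, {87}, {84, 87}, {86, 87}, {83, 86, 87}, {84, 85, 87}, {84, 86, 87}, {83, 84, 86, 87}, {84, 85, 86, 87}, {83, 84, 85, 86, 87}}.
int(A) = ⋃ {U ∈ τ : U ⊆ A}. Opens contained in A: ∅, {85}.
Taking the union of these: int(A) = {85}.
cl(A) = ⋂ {C closed : A ⊆ C}. Closed sets containing A: {84, 85, 87}, {84, 85, 86, 87}, {83, 84, 85, 86, 87}.
Intersecting these: cl(A) = {84, 85, 87}.
∂A = cl(A) ∖ int(A) = {84, 85, 87} ∖ {85} = {84, 87}.


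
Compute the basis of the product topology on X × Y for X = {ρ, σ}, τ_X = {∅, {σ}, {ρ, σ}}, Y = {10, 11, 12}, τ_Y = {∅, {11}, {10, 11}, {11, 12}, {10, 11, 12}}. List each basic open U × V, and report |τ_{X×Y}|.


Basis B = {∅ × ∅, {σ} × {11}, {ρ, σ} × {11}, {σ} × {10, 11}, {σ} × {11, 12}, {σ} × {10, 11, 12}, {ρ, σ} × {10, 11}, {ρ, σ} × {11, 12}, {ρ, σ} × {10, 11, 12}}; |τ_{X×Y}| = 14.

Enumerate products U × V with U ∈ τ_X, V ∈ τ_Y (deduplicated):
  ∅ × ∅ = {} (∅)
  {σ} × {11} = {(σ,11)}
  {ρ, σ} × {11} = {(ρ,11), (σ,11)}
  {σ} × {10, 11} = {(σ,10), (σ,11)}
  {σ} × {11, 12} = {(σ,11), (σ,12)}
  {σ} × {10, 11, 12} = {(σ,10), (σ,11), (σ,12)}
  {ρ, σ} × {10, 11} = {(ρ,10), (ρ,11), (σ,10), (σ,11)}
  {ρ, σ} × {11, 12} = {(ρ,11), (ρ,12), (σ,11), (σ,12)}
  {ρ, σ} × {10, 11, 12} = {(ρ,10), (ρ,11), (ρ,12), (σ,10), (σ,11), (σ,12)}
These 9 distinct sets form the basis B.
Close under arbitrary unions to get τ_{X×Y}; counting gives |τ_{X×Y}| = 14.


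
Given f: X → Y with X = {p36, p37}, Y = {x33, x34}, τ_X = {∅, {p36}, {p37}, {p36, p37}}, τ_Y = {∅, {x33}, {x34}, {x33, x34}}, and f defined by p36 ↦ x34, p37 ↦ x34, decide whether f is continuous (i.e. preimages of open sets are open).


f IS continuous.

Compute f^{-1}(U) for each U ∈ τ_Y:
  U = ∅: f^{-1}(U) = ∅ ∈ τ_X ✓.
  U = {x33}: f^{-1}(U) = ∅ ∈ τ_X ✓.
  U = {x34}: f^{-1}(U) = {p36, p37} ∈ τ_X ✓.
  U = {x33, x34}: f^{-1}(U) = {p36, p37} ∈ τ_X ✓.
Every preimage lies in τ_X, so f IS continuous.


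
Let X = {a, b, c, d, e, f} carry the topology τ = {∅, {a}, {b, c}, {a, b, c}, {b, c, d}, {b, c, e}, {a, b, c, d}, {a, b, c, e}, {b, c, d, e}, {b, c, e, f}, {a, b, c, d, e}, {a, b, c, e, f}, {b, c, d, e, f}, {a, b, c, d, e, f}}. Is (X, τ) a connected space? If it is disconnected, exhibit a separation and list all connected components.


(X, τ) is disconnected; components = [{a}, {b, c, d, e, f}].

Find clopen sets (U ∈ τ with X ∖ U ∈ τ):
  U = ∅, X ∖ U = {a, b, c, d, e, f} — both open, so U is clopen.
  U = {a}, X ∖ U = {b, c, d, e, f} — both open, so U is clopen.
  U = {b, c, d, e, f}, X ∖ U = {a} — both open, so U is clopen.
  U = {a, b, c, d, e, f}, X ∖ U = ∅ — both open, so U is clopen.
Nontrivial clopen(s) exist: e.g. {b, c, d, e, f}. So (X, τ) is disconnected.
Compute connected components by grouping points that agree on all clopens:
  component: {a}
  component: {b, c, d, e, f}


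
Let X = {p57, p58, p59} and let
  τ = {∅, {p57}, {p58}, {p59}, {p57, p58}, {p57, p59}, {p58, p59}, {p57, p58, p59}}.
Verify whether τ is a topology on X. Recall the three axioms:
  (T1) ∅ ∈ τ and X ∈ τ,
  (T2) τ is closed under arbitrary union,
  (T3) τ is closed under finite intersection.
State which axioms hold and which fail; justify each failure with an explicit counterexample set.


τ IS a topology on X.

Axiom (T1): ∅ ∈ τ? Yes; X ∈ τ? Yes.
Axiom (T2/T3): check pairwise unions and intersections of members of τ.
All pairwise intersections and unions checked — each lies in τ. Therefore τ satisfies (T1), (T2), (T3): it IS a topology on X.


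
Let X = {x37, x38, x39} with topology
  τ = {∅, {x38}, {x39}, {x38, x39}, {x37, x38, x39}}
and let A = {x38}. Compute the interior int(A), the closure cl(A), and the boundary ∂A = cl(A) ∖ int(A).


int(A) = {x38}, cl(A) = {x37, x38}, ∂A = {x37}.

Closed sets in (X, τ) are complements of opens:
  closed(X, τ) = {∅, {x37}, {x37, x38}, {x37, x39}, {x37, x38, x39}}.
int(A) = ⋃ {U ∈ τ : U ⊆ A}. Opens contained in A: ∅, {x38}.
Taking the union of these: int(A) = {x38}.
cl(A) = ⋂ {C closed : A ⊆ C}. Closed sets containing A: {x37, x38}, {x37, x38, x39}.
Intersecting these: cl(A) = {x37, x38}.
∂A = cl(A) ∖ int(A) = {x37, x38} ∖ {x38} = {x37}.


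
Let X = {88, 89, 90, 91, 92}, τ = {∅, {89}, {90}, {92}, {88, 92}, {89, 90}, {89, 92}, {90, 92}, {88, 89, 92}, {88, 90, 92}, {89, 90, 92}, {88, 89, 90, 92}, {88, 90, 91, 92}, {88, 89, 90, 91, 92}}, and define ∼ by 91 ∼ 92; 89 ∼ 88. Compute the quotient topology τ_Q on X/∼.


X/∼ = {[88=89], [90], [91=92]}; |τ_Q| = 3.

Equivalence classes: [88=89], [90], [91=92].
Quotient map π: X → X/∼ sends 88 ↦ [88=89], 89 ↦ [88=89], 90 ↦ [90], 91 ↦ [91=92], 92 ↦ [91=92].
For each subset V ⊆ X/∼, compute π^{-1}(V) ⊆ X and check whether π^{-1}(V) ∈ τ. V is open in τ_Q iff π^{-1}(V) ∈ τ.
  V = {}: π^{-1}(V) = ∅ ∈ τ ✓.
  V = {[88=89]}: π^{-1}(V) = {88, 89} ∉ τ ✗.
  V = {[90]}: π^{-1}(V) = {90} ∈ τ ✓.
  V = {[88=89], [90]}: π^{-1}(V) = {88, 89, 90} ∉ τ ✗.
  V = {[91=92]}: π^{-1}(V) = {91, 92} ∉ τ ✗.
  V = {[88=89], [91=92]}: π^{-1}(V) = {88, 89, 91, 92} ∉ τ ✗.
  V = {[90], [91=92]}: π^{-1}(V) = {90, 91, 92} ∉ τ ✗.
  V = {[88=89], [90], [91=92]}: π^{-1}(V) = {88, 89, 90, 91, 92} ∈ τ ✓.
Open sets in the quotient: τ_Q = {{}, {[90]}, {[88=89], [90], [91=92]}} (3 elements).


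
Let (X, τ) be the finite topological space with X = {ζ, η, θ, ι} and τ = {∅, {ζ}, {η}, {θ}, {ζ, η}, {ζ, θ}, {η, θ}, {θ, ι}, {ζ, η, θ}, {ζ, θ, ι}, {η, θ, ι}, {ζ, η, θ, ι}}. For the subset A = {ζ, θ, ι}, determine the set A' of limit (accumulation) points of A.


A' = {ι}

For each x ∈ X, list the open sets U ∈ τ with x ∈ U, then check whether U ∩ (A ∖ {x}) ≠ ∅ for every such U.
  x = ζ: open {ζ} ∋ x has {ζ} ∩ (A ∖ {ζ}) = ∅, so x is NOT a limit point.
  x = η: open {η} ∋ x has {η} ∩ (A ∖ {η}) = ∅, so x is NOT a limit point.
  x = θ: open {θ} ∋ x has {θ} ∩ (A ∖ {θ}) = ∅, so x is NOT a limit point.
  x = ι: opens ∋ x are {θ, ι}, {ζ, θ, ι}, {η, θ, ι}, {ζ, η, θ, ι}; each meets A ∖ {ι}, so x IS a limit point.
Collecting: A' = {ι}.


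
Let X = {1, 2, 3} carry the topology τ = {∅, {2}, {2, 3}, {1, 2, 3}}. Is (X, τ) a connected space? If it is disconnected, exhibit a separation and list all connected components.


(X, τ) is connected.

Find clopen sets (U ∈ τ with X ∖ U ∈ τ):
  U = ∅, X ∖ U = {1, 2, 3} — both open, so U is clopen.
  U = {1, 2, 3}, X ∖ U = ∅ — both open, so U is clopen.
Only trivial clopens (∅ and X) exist, so (X, τ) is connected.
Compute connected components by grouping points that agree on all clopens:
  component: {1, 2, 3}


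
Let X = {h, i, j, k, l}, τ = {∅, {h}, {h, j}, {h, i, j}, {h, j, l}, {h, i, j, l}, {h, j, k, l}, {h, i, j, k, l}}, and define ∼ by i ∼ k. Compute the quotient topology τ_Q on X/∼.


X/∼ = {[h], [i=k], [j], [l]}; |τ_Q| = 5.

Equivalence classes: [h], [i=k], [j], [l].
Quotient map π: X → X/∼ sends h ↦ [h], i ↦ [i=k], j ↦ [j], k ↦ [i=k], l ↦ [l].
For each subset V ⊆ X/∼, compute π^{-1}(V) ⊆ X and check whether π^{-1}(V) ∈ τ. V is open in τ_Q iff π^{-1}(V) ∈ τ.
  V = {}: π^{-1}(V) = ∅ ∈ τ ✓.
  V = {[h]}: π^{-1}(V) = {h} ∈ τ ✓.
  V = {[i=k]}: π^{-1}(V) = {i, k} ∉ τ ✗.
  V = {[h], [i=k]}: π^{-1}(V) = {h, i, k} ∉ τ ✗.
  V = {[j]}: π^{-1}(V) = {j} ∉ τ ✗.
  V = {[h], [j]}: π^{-1}(V) = {h, j} ∈ τ ✓.
  V = {[i=k], [j]}: π^{-1}(V) = {i, j, k} ∉ τ ✗.
  V = {[h], [i=k], [j]}: π^{-1}(V) = {h, i, j, k} ∉ τ ✗.
  V = {[l]}: π^{-1}(V) = {l} ∉ τ ✗.
  V = {[h], [l]}: π^{-1}(V) = {h, l} ∉ τ ✗.
  V = {[i=k], [l]}: π^{-1}(V) = {i, k, l} ∉ τ ✗.
  V = {[h], [i=k], [l]}: π^{-1}(V) = {h, i, k, l} ∉ τ ✗.
  V = {[j], [l]}: π^{-1}(V) = {j, l} ∉ τ ✗.
  V = {[h], [j], [l]}: π^{-1}(V) = {h, j, l} ∈ τ ✓.
  V = {[i=k], [j], [l]}: π^{-1}(V) = {i, j, k, l} ∉ τ ✗.
  V = {[h], [i=k], [j], [l]}: π^{-1}(V) = {h, i, j, k, l} ∈ τ ✓.
Open sets in the quotient: τ_Q = {{}, {[h]}, {[h], [j]}, {[h], [j], [l]}, {[h], [i=k], [j], [l]}} (5 elements).


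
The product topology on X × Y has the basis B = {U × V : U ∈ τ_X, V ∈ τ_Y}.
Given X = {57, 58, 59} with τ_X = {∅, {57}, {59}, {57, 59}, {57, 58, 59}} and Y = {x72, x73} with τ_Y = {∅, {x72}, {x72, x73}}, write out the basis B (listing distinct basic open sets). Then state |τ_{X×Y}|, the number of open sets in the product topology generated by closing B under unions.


Basis B = {∅ × ∅, {57} × {x72}, {59} × {x72}, {57} × {x72, x73}, {57, 59} × {x72}, {59} × {x72, x73}, {57, 58, 59} × {x72}, {57, 59} × {x72, x73}, {57, 58, 59} × {x72, x73}}; |τ_{X×Y}| = 14.

Enumerate products U × V with U ∈ τ_X, V ∈ τ_Y (deduplicated):
  ∅ × ∅ = {} (∅)
  {57} × {x72} = {(57,x72)}
  {59} × {x72} = {(59,x72)}
  {57} × {x72, x73} = {(57,x72), (57,x73)}
  {57, 59} × {x72} = {(57,x72), (59,x72)}
  {59} × {x72, x73} = {(59,x72), (59,x73)}
  {57, 58, 59} × {x72} = {(57,x72), (58,x72), (59,x72)}
  {57, 59} × {x72, x73} = {(57,x72), (57,x73), (59,x72), (59,x73)}
  {57, 58, 59} × {x72, x73} = {(57,x72), (57,x73), (58,x72), (58,x73), (59,x72), (59,x73)}
These 9 distinct sets form the basis B.
Close under arbitrary unions to get τ_{X×Y}; counting gives |τ_{X×Y}| = 14.


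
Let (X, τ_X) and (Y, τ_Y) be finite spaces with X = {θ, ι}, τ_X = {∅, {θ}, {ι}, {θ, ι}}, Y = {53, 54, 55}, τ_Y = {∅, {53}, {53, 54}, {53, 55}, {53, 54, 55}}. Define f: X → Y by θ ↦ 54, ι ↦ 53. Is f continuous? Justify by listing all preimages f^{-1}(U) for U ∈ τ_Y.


f IS continuous.

Compute f^{-1}(U) for each U ∈ τ_Y:
  U = ∅: f^{-1}(U) = ∅ ∈ τ_X ✓.
  U = {53}: f^{-1}(U) = {ι} ∈ τ_X ✓.
  U = {53, 54}: f^{-1}(U) = {θ, ι} ∈ τ_X ✓.
  U = {53, 55}: f^{-1}(U) = {ι} ∈ τ_X ✓.
  U = {53, 54, 55}: f^{-1}(U) = {θ, ι} ∈ τ_X ✓.
Every preimage lies in τ_X, so f IS continuous.


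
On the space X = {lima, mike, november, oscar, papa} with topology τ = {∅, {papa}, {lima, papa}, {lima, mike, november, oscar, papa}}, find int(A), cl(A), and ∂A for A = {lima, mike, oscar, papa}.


int(A) = {lima, papa}, cl(A) = {lima, mike, november, oscar, papa}, ∂A = {mike, november, oscar}.

Closed sets in (X, τ) are complements of opens:
  closed(X, τ) = {∅, {mike, november, oscar}, {lima, mike, november, oscar}, {lima, mike, november, oscar, papa}}.
int(A) = ⋃ {U ∈ τ : U ⊆ A}. Opens contained in A: ∅, {papa}, {lima, papa}.
Taking the union of these: int(A) = {lima, papa}.
cl(A) = ⋂ {C closed : A ⊆ C}. Closed sets containing A: {lima, mike, november, oscar, papa}.
Intersecting these: cl(A) = {lima, mike, november, oscar, papa}.
∂A = cl(A) ∖ int(A) = {lima, mike, november, oscar, papa} ∖ {lima, papa} = {mike, november, oscar}.


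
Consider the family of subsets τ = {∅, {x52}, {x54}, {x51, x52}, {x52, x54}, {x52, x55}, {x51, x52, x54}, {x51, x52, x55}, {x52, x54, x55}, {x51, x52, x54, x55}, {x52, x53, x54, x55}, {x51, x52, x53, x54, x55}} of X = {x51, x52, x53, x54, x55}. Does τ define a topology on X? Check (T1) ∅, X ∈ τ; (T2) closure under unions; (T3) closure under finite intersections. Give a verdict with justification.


τ IS a topology on X.

Axiom (T1): ∅ ∈ τ? Yes; X ∈ τ? Yes.
Axiom (T2/T3): check pairwise unions and intersections of members of τ.
All pairwise intersections and unions checked — each lies in τ. Therefore τ satisfies (T1), (T2), (T3): it IS a topology on X.


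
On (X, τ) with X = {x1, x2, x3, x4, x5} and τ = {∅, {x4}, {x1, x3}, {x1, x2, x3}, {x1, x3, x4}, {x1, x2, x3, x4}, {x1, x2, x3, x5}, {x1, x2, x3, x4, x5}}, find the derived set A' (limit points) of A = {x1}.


A' = {x2, x3, x5}

For each x ∈ X, list the open sets U ∈ τ with x ∈ U, then check whether U ∩ (A ∖ {x}) ≠ ∅ for every such U.
  x = x1: open {x1, x3} ∋ x has {x1, x3} ∩ (A ∖ {x1}) = ∅, so x is NOT a limit point.
  x = x2: opens ∋ x are {x1, x2, x3}, {x1, x2, x3, x4}, {x1, x2, x3, x5}, {x1, x2, x3, x4, x5}; each meets A ∖ {x2}, so x IS a limit point.
  x = x3: opens ∋ x are {x1, x3}, {x1, x2, x3}, {x1, x3, x4}, {x1, x2, x3, x4}, {x1, x2, x3, x5}, {x1, x2, x3, x4, x5}; each meets A ∖ {x3}, so x IS a limit point.
  x = x4: open {x4} ∋ x has {x4} ∩ (A ∖ {x4}) = ∅, so x is NOT a limit point.
  x = x5: opens ∋ x are {x1, x2, x3, x5}, {x1, x2, x3, x4, x5}; each meets A ∖ {x5}, so x IS a limit point.
Collecting: A' = {x2, x3, x5}.


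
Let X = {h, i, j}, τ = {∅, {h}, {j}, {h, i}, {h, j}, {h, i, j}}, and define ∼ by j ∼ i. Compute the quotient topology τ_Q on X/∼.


X/∼ = {[h], [i=j]}; |τ_Q| = 3.

Equivalence classes: [h], [i=j].
Quotient map π: X → X/∼ sends h ↦ [h], i ↦ [i=j], j ↦ [i=j].
For each subset V ⊆ X/∼, compute π^{-1}(V) ⊆ X and check whether π^{-1}(V) ∈ τ. V is open in τ_Q iff π^{-1}(V) ∈ τ.
  V = {}: π^{-1}(V) = ∅ ∈ τ ✓.
  V = {[h]}: π^{-1}(V) = {h} ∈ τ ✓.
  V = {[i=j]}: π^{-1}(V) = {i, j} ∉ τ ✗.
  V = {[h], [i=j]}: π^{-1}(V) = {h, i, j} ∈ τ ✓.
Open sets in the quotient: τ_Q = {{}, {[h]}, {[h], [i=j]}} (3 elements).


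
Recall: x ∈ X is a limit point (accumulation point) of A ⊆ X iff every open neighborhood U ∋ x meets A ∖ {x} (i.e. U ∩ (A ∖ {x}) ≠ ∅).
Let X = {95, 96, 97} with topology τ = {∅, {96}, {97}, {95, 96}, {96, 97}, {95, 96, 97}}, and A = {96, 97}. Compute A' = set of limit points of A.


A' = {95}

For each x ∈ X, list the open sets U ∈ τ with x ∈ U, then check whether U ∩ (A ∖ {x}) ≠ ∅ for every such U.
  x = 95: opens ∋ x are {95, 96}, {95, 96, 97}; each meets A ∖ {95}, so x IS a limit point.
  x = 96: open {96} ∋ x has {96} ∩ (A ∖ {96}) = ∅, so x is NOT a limit point.
  x = 97: open {97} ∋ x has {97} ∩ (A ∖ {97}) = ∅, so x is NOT a limit point.
Collecting: A' = {95}.


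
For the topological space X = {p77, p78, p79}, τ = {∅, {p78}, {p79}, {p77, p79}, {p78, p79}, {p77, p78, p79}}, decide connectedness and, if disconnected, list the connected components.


(X, τ) is disconnected; components = [{p78}, {p77, p79}].

Find clopen sets (U ∈ τ with X ∖ U ∈ τ):
  U = ∅, X ∖ U = {p77, p78, p79} — both open, so U is clopen.
  U = {p78}, X ∖ U = {p77, p79} — both open, so U is clopen.
  U = {p77, p79}, X ∖ U = {p78} — both open, so U is clopen.
  U = {p77, p78, p79}, X ∖ U = ∅ — both open, so U is clopen.
Nontrivial clopen(s) exist: e.g. {p78}. So (X, τ) is disconnected.
Compute connected components by grouping points that agree on all clopens:
  component: {p78}
  component: {p77, p79}


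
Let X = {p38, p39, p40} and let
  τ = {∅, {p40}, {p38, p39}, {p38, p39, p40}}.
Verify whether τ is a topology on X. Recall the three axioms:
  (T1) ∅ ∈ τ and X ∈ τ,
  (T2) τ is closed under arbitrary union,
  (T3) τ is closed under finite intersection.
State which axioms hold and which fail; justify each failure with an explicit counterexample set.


τ IS a topology on X.

Axiom (T1): ∅ ∈ τ? Yes; X ∈ τ? Yes.
Axiom (T2/T3): check pairwise unions and intersections of members of τ.
All pairwise intersections and unions checked — each lies in τ. Therefore τ satisfies (T1), (T2), (T3): it IS a topology on X.


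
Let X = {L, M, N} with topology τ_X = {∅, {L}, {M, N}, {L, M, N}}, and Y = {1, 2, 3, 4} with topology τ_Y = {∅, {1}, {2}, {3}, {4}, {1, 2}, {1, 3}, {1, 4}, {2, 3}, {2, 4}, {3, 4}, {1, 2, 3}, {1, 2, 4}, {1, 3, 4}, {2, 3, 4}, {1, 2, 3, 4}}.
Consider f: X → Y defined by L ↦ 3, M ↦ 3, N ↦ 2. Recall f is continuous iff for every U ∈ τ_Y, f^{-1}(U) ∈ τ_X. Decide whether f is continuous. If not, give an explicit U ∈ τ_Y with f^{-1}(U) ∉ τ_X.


f is NOT continuous.

Compute f^{-1}(U) for each U ∈ τ_Y:
  U = ∅: f^{-1}(U) = ∅ ∈ τ_X ✓.
  U = {1}: f^{-1}(U) = ∅ ∈ τ_X ✓.
  U = {2}: f^{-1}(U) = {N} ∉ τ_X ✗.
  U = {3}: f^{-1}(U) = {L, M} ∉ τ_X ✗.
  U = {4}: f^{-1}(U) = ∅ ∈ τ_X ✓.
  U = {1, 2}: f^{-1}(U) = {N} ∉ τ_X ✗.
  U = {1, 3}: f^{-1}(U) = {L, M} ∉ τ_X ✗.
  U = {1, 4}: f^{-1}(U) = ∅ ∈ τ_X ✓.
  U = {2, 3}: f^{-1}(U) = {L, M, N} ∈ τ_X ✓.
  U = {2, 4}: f^{-1}(U) = {N} ∉ τ_X ✗.
  U = {3, 4}: f^{-1}(U) = {L, M} ∉ τ_X ✗.
  U = {1, 2, 3}: f^{-1}(U) = {L, M, N} ∈ τ_X ✓.
  U = {1, 2, 4}: f^{-1}(U) = {N} ∉ τ_X ✗.
  U = {1, 3, 4}: f^{-1}(U) = {L, M} ∉ τ_X ✗.
  U = {2, 3, 4}: f^{-1}(U) = {L, M, N} ∈ τ_X ✓.
  U = {1, 2, 3, 4}: f^{-1}(U) = {L, M, N} ∈ τ_X ✓.
Found U = {2} with f^{-1}(U) = {N} not in τ_X. Therefore f is NOT continuous.


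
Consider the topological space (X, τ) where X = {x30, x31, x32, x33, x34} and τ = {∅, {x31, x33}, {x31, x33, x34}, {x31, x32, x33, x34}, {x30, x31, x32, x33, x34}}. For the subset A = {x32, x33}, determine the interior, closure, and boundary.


int(A) = ∅, cl(A) = {x30, x31, x32, x33, x34}, ∂A = {x30, x31, x32, x33, x34}.

Closed sets in (X, τ) are complements of opens:
  closed(X, τ) = {∅, {x30}, {x30, x32}, {x30, x32, x34}, {x30, x31, x32, x33, x34}}.
int(A) = ⋃ {U ∈ τ : U ⊆ A}. Opens contained in A: ∅.
Taking the union of these: int(A) = ∅.
cl(A) = ⋂ {C closed : A ⊆ C}. Closed sets containing A: {x30, x31, x32, x33, x34}.
Intersecting these: cl(A) = {x30, x31, x32, x33, x34}.
∂A = cl(A) ∖ int(A) = {x30, x31, x32, x33, x34} ∖ ∅ = {x30, x31, x32, x33, x34}.


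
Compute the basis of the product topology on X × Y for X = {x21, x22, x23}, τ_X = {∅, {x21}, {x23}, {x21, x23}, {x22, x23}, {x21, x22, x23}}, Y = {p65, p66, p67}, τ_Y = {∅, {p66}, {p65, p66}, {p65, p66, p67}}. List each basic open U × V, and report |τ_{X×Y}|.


Basis B = {∅ × ∅, {x21} × {p66}, {x23} × {p66}, {x21} × {p65, p66}, {x21, x23} × {p66}, {x22, x23} × {p66}, {x23} × {p65, p66}, {x21} × {p65, p66, p67}, {x21, x22, x23} × {p66}, {x23} × {p65, p66, p67}, {x21, x23} × {p65, p66}, {x22, x23} × {p65, p66}, {x21, x23} × {p65, p66, p67}, {x21, x22, x23} × {p65, p66}, {x22, x23} × {p65, p66, p67}, {x21, x22, x23} × {p65, p66, p67}}; |τ_{X×Y}| = 40.

Enumerate products U × V with U ∈ τ_X, V ∈ τ_Y (deduplicated):
  ∅ × ∅ = {} (∅)
  {x21} × {p66} = {(x21,p66)}
  {x23} × {p66} = {(x23,p66)}
  {x21} × {p65, p66} = {(x21,p65), (x21,p66)}
  {x21, x23} × {p66} = {(x21,p66), (x23,p66)}
  {x22, x23} × {p66} = {(x22,p66), (x23,p66)}
  {x23} × {p65, p66} = {(x23,p65), (x23,p66)}
  {x21} × {p65, p66, p67} = {(x21,p65), (x21,p66), (x21,p67)}
  {x21, x22, x23} × {p66} = {(x21,p66), (x22,p66), (x23,p66)}
  {x23} × {p65, p66, p67} = {(x23,p65), (x23,p66), (x23,p67)}
  {x21, x23} × {p65, p66} = {(x21,p65), (x21,p66), (x23,p65), (x23,p66)}
  {x22, x23} × {p65, p66} = {(x22,p65), (x22,p66), (x23,p65), (x23,p66)}
  {x21, x23} × {p65, p66, p67} = {(x21,p65), (x21,p66), (x21,p67), (x23,p65), (x23,p66), (x23,p67)}
  {x21, x22, x23} × {p65, p66} = {(x21,p65), (x21,p66), (x22,p65), (x22,p66), (x23,p65), (x23,p66)}
  {x22, x23} × {p65, p66, p67} = {(x22,p65), (x22,p66), (x22,p67), (x23,p65), (x23,p66), (x23,p67)}
  {x21, x22, x23} × {p65, p66, p67} = {(x21,p65), (x21,p66), (x21,p67), (x22,p65), (x22,p66), (x22,p67), (x23,p65), (x23,p66), (x23,p67)}
These 16 distinct sets form the basis B.
Close under arbitrary unions to get τ_{X×Y}; counting gives |τ_{X×Y}| = 40.


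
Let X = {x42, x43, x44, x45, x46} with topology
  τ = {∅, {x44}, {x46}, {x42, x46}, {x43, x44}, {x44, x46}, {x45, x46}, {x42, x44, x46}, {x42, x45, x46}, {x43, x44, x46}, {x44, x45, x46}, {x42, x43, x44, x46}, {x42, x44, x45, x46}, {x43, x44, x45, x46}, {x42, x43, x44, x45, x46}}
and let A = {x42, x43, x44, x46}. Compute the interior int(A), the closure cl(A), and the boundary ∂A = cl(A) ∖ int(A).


int(A) = {x42, x43, x44, x46}, cl(A) = {x42, x43, x44, x45, x46}, ∂A = {x45}.

Closed sets in (X, τ) are complements of opens:
  closed(X, τ) = {∅, {x42}, {x43}, {x45}, {x42, x43}, {x42, x45}, {x43, x44}, {x43, x45}, {x42, x43, x44}, {x42, x43, x45}, {x42, x45, x46}, {x43, x44, x45}, {x42, x43, x44, x45}, {x42, x43, x45, x46}, {x42, x43, x44, x45, x46}}.
int(A) = ⋃ {U ∈ τ : U ⊆ A}. Opens contained in A: ∅, {x44}, {x46}, {x42, x46}, {x43, x44}, {x44, x46}, {x42, x44, x46}, {x43, x44, x46}, {x42, x43, x44, x46}.
Taking the union of these: int(A) = {x42, x43, x44, x46}.
cl(A) = ⋂ {C closed : A ⊆ C}. Closed sets containing A: {x42, x43, x44, x45, x46}.
Intersecting these: cl(A) = {x42, x43, x44, x45, x46}.
∂A = cl(A) ∖ int(A) = {x42, x43, x44, x45, x46} ∖ {x42, x43, x44, x46} = {x45}.


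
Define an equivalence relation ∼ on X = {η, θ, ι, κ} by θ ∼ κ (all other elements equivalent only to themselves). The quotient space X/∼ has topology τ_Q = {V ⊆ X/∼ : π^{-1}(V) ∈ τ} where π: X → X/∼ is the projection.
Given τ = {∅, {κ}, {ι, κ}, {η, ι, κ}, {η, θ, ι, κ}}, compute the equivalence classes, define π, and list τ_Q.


X/∼ = {[η], [θ=κ], [ι]}; |τ_Q| = 2.

Equivalence classes: [η], [θ=κ], [ι].
Quotient map π: X → X/∼ sends η ↦ [η], θ ↦ [θ=κ], ι ↦ [ι], κ ↦ [θ=κ].
For each subset V ⊆ X/∼, compute π^{-1}(V) ⊆ X and check whether π^{-1}(V) ∈ τ. V is open in τ_Q iff π^{-1}(V) ∈ τ.
  V = {}: π^{-1}(V) = ∅ ∈ τ ✓.
  V = {[η]}: π^{-1}(V) = {η} ∉ τ ✗.
  V = {[θ=κ]}: π^{-1}(V) = {θ, κ} ∉ τ ✗.
  V = {[η], [θ=κ]}: π^{-1}(V) = {η, θ, κ} ∉ τ ✗.
  V = {[ι]}: π^{-1}(V) = {ι} ∉ τ ✗.
  V = {[η], [ι]}: π^{-1}(V) = {η, ι} ∉ τ ✗.
  V = {[θ=κ], [ι]}: π^{-1}(V) = {θ, ι, κ} ∉ τ ✗.
  V = {[η], [θ=κ], [ι]}: π^{-1}(V) = {η, θ, ι, κ} ∈ τ ✓.
Open sets in the quotient: τ_Q = {{}, {[η], [θ=κ], [ι]}} (2 elements).


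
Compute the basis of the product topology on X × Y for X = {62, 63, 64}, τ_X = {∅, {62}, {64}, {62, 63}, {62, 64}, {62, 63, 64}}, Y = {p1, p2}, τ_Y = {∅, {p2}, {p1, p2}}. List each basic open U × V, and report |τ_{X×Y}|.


Basis B = {∅ × ∅, {62} × {p2}, {64} × {p2}, {62} × {p1, p2}, {62, 63} × {p2}, {62, 64} × {p2}, {64} × {p1, p2}, {62, 63, 64} × {p2}, {62, 63} × {p1, p2}, {62, 64} × {p1, p2}, {62, 63, 64} × {p1, p2}}; |τ_{X×Y}| = 18.

Enumerate products U × V with U ∈ τ_X, V ∈ τ_Y (deduplicated):
  ∅ × ∅ = {} (∅)
  {62} × {p2} = {(62,p2)}
  {64} × {p2} = {(64,p2)}
  {62} × {p1, p2} = {(62,p1), (62,p2)}
  {62, 63} × {p2} = {(62,p2), (63,p2)}
  {62, 64} × {p2} = {(62,p2), (64,p2)}
  {64} × {p1, p2} = {(64,p1), (64,p2)}
  {62, 63, 64} × {p2} = {(62,p2), (63,p2), (64,p2)}
  {62, 63} × {p1, p2} = {(62,p1), (62,p2), (63,p1), (63,p2)}
  {62, 64} × {p1, p2} = {(62,p1), (62,p2), (64,p1), (64,p2)}
  {62, 63, 64} × {p1, p2} = {(62,p1), (62,p2), (63,p1), (63,p2), (64,p1), (64,p2)}
These 11 distinct sets form the basis B.
Close under arbitrary unions to get τ_{X×Y}; counting gives |τ_{X×Y}| = 18.


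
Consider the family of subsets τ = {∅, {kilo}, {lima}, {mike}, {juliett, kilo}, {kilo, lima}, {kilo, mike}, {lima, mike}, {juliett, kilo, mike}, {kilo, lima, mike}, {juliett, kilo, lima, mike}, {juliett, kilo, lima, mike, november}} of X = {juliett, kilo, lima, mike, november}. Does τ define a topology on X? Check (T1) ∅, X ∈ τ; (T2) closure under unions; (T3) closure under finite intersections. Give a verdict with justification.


τ is NOT a topology on X.

Axiom (T1): ∅ ∈ τ? Yes; X ∈ τ? Yes.
Axiom (T2/T3): check pairwise unions and intersections of members of τ.
Counterexample for (T2): {lima} ∪ {juliett, kilo} = {juliett, kilo, lima} ∉ τ. Therefore τ is NOT a topology.


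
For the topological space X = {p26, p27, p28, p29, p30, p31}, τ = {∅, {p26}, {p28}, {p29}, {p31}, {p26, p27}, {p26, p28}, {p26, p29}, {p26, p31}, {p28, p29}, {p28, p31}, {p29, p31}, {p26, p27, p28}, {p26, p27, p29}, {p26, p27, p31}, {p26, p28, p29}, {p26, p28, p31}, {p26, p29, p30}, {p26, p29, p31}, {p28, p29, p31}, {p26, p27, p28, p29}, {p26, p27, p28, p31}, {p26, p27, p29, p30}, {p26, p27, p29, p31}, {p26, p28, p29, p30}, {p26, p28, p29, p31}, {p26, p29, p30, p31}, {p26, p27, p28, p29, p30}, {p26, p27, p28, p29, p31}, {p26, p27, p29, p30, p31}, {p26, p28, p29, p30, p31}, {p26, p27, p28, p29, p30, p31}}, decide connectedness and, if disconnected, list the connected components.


(X, τ) is disconnected; components = [{p28}, {p31}, {p26, p27, p29, p30}].

Find clopen sets (U ∈ τ with X ∖ U ∈ τ):
  U = ∅, X ∖ U = {p26, p27, p28, p29, p30, p31} — both open, so U is clopen.
  U = {p28}, X ∖ U = {p26, p27, p29, p30, p31} — both open, so U is clopen.
  U = {p31}, X ∖ U = {p26, p27, p28, p29, p30} — both open, so U is clopen.
  U = {p28, p31}, X ∖ U = {p26, p27, p29, p30} — both open, so U is clopen.
  U = {p26, p27, p29, p30}, X ∖ U = {p28, p31} — both open, so U is clopen.
  U = {p26, p27, p28, p29, p30}, X ∖ U = {p31} — both open, so U is clopen.
  U = {p26, p27, p29, p30, p31}, X ∖ U = {p28} — both open, so U is clopen.
  U = {p26, p27, p28, p29, p30, p31}, X ∖ U = ∅ — both open, so U is clopen.
Nontrivial clopen(s) exist: e.g. {p26, p27, p29, p30}. So (X, τ) is disconnected.
Compute connected components by grouping points that agree on all clopens:
  component: {p28}
  component: {p31}
  component: {p26, p27, p29, p30}


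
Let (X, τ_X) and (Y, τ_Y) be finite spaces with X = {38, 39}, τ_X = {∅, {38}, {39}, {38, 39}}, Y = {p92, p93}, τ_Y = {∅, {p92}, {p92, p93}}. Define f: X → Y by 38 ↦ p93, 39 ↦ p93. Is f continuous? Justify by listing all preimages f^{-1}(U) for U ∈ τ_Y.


f IS continuous.

Compute f^{-1}(U) for each U ∈ τ_Y:
  U = ∅: f^{-1}(U) = ∅ ∈ τ_X ✓.
  U = {p92}: f^{-1}(U) = ∅ ∈ τ_X ✓.
  U = {p92, p93}: f^{-1}(U) = {38, 39} ∈ τ_X ✓.
Every preimage lies in τ_X, so f IS continuous.


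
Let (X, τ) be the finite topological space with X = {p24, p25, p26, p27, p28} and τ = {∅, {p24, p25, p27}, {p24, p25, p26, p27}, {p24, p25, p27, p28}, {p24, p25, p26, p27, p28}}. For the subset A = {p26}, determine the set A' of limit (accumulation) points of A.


A' = ∅

For each x ∈ X, list the open sets U ∈ τ with x ∈ U, then check whether U ∩ (A ∖ {x}) ≠ ∅ for every such U.
  x = p24: open {p24, p25, p27} ∋ x has {p24, p25, p27} ∩ (A ∖ {p24}) = ∅, so x is NOT a limit point.
  x = p25: open {p24, p25, p27} ∋ x has {p24, p25, p27} ∩ (A ∖ {p25}) = ∅, so x is NOT a limit point.
  x = p26: open {p24, p25, p26, p27} ∋ x has {p24, p25, p26, p27} ∩ (A ∖ {p26}) = ∅, so x is NOT a limit point.
  x = p27: open {p24, p25, p27} ∋ x has {p24, p25, p27} ∩ (A ∖ {p27}) = ∅, so x is NOT a limit point.
  x = p28: open {p24, p25, p27, p28} ∋ x has {p24, p25, p27, p28} ∩ (A ∖ {p28}) = ∅, so x is NOT a limit point.
Collecting: A' = ∅.


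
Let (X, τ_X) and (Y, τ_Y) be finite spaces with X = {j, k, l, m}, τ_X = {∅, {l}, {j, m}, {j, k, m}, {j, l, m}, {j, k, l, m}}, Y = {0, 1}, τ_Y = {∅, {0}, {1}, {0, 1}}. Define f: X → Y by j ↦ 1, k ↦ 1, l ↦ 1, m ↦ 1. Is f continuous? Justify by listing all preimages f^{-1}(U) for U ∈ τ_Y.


f IS continuous.

Compute f^{-1}(U) for each U ∈ τ_Y:
  U = ∅: f^{-1}(U) = ∅ ∈ τ_X ✓.
  U = {0}: f^{-1}(U) = ∅ ∈ τ_X ✓.
  U = {1}: f^{-1}(U) = {j, k, l, m} ∈ τ_X ✓.
  U = {0, 1}: f^{-1}(U) = {j, k, l, m} ∈ τ_X ✓.
Every preimage lies in τ_X, so f IS continuous.


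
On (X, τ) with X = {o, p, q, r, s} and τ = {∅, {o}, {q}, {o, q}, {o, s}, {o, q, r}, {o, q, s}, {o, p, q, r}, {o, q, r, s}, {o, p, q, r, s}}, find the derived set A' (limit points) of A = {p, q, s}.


A' = {p, r}

For each x ∈ X, list the open sets U ∈ τ with x ∈ U, then check whether U ∩ (A ∖ {x}) ≠ ∅ for every such U.
  x = o: open {o} ∋ x has {o} ∩ (A ∖ {o}) = ∅, so x is NOT a limit point.
  x = p: opens ∋ x are {o, p, q, r}, {o, p, q, r, s}; each meets A ∖ {p}, so x IS a limit point.
  x = q: open {q} ∋ x has {q} ∩ (A ∖ {q}) = ∅, so x is NOT a limit point.
  x = r: opens ∋ x are {o, q, r}, {o, p, q, r}, {o, q, r, s}, {o, p, q, r, s}; each meets A ∖ {r}, so x IS a limit point.
  x = s: open {o, s} ∋ x has {o, s} ∩ (A ∖ {s}) = ∅, so x is NOT a limit point.
Collecting: A' = {p, r}.


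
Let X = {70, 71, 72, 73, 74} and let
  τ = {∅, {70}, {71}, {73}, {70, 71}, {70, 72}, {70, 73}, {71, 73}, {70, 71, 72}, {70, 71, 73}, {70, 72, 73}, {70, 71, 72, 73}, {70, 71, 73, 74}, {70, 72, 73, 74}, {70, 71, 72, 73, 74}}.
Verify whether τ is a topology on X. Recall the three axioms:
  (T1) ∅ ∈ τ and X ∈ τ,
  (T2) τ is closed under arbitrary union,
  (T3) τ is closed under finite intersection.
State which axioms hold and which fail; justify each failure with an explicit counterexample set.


τ is NOT a topology on X.

Axiom (T1): ∅ ∈ τ? Yes; X ∈ τ? Yes.
Axiom (T2/T3): check pairwise unions and intersections of members of τ.
Counterexample for (T3): {70, 71, 73, 74} ∩ {70, 72, 73, 74} = {70, 73, 74} ∉ τ. Therefore τ is NOT a topology.


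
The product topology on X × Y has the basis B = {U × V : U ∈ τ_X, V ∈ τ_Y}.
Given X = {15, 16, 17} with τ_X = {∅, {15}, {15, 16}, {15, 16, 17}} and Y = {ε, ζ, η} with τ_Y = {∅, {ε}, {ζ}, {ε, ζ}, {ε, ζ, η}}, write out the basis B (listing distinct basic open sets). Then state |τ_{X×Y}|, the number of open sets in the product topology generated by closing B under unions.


Basis B = {∅ × ∅, {15} × {ε}, {15} × {ζ}, {15} × {ε, ζ}, {15, 16} × {ε}, {15, 16} × {ζ}, {15} × {ε, ζ, η}, {15, 16, 17} × {ε}, {15, 16, 17} × {ζ}, {15, 16} × {ε, ζ}, {15, 16} × {ε, ζ, η}, {15, 16, 17} × {ε, ζ}, {15, 16, 17} × {ε, ζ, η}}; |τ_{X×Y}| = 30.

Enumerate products U × V with U ∈ τ_X, V ∈ τ_Y (deduplicated):
  ∅ × ∅ = {} (∅)
  {15} × {ε} = {(15,ε)}
  {15} × {ζ} = {(15,ζ)}
  {15} × {ε, ζ} = {(15,ε), (15,ζ)}
  {15, 16} × {ε} = {(15,ε), (16,ε)}
  {15, 16} × {ζ} = {(15,ζ), (16,ζ)}
  {15} × {ε, ζ, η} = {(15,ε), (15,ζ), (15,η)}
  {15, 16, 17} × {ε} = {(15,ε), (16,ε), (17,ε)}
  {15, 16, 17} × {ζ} = {(15,ζ), (16,ζ), (17,ζ)}
  {15, 16} × {ε, ζ} = {(15,ε), (15,ζ), (16,ε), (16,ζ)}
  {15, 16} × {ε, ζ, η} = {(15,ε), (15,ζ), (15,η), (16,ε), (16,ζ), (16,η)}
  {15, 16, 17} × {ε, ζ} = {(15,ε), (15,ζ), (16,ε), (16,ζ), (17,ε), (17,ζ)}
  {15, 16, 17} × {ε, ζ, η} = {(15,ε), (15,ζ), (15,η), (16,ε), (16,ζ), (16,η), (17,ε), (17,ζ), (17,η)}
These 13 distinct sets form the basis B.
Close under arbitrary unions to get τ_{X×Y}; counting gives |τ_{X×Y}| = 30.
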